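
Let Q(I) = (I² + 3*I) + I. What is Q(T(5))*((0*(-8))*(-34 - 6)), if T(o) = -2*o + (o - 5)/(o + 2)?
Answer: 0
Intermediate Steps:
T(o) = -2*o + (-5 + o)/(2 + o)
Q(I) = I² + 4*I
Q(T(5))*((0*(-8))*(-34 - 6)) = (((-5 - 3*5 - 2*5²)/(2 + 5))*(4 + (-5 - 3*5 - 2*5²)/(2 + 5)))*((0*(-8))*(-34 - 6)) = (((-5 - 15 - 2*25)/7)*(4 + (-5 - 15 - 2*25)/7))*(0*(-40)) = (((-5 - 15 - 50)/7)*(4 + (-5 - 15 - 50)/7))*0 = (((⅐)*(-70))*(4 + (⅐)*(-70)))*0 = -10*(4 - 10)*0 = -10*(-6)*0 = 60*0 = 0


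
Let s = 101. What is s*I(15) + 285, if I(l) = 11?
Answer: 1396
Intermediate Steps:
s*I(15) + 285 = 101*11 + 285 = 1111 + 285 = 1396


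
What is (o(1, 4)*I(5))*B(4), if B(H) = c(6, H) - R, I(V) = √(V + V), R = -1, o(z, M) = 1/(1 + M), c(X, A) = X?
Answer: 7*√10/5 ≈ 4.4272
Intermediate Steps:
I(V) = √2*√V (I(V) = √(2*V) = √2*√V)
B(H) = 7 (B(H) = 6 - 1*(-1) = 6 + 1 = 7)
(o(1, 4)*I(5))*B(4) = ((√2*√5)/(1 + 4))*7 = (√10/5)*7 = 7*√10/5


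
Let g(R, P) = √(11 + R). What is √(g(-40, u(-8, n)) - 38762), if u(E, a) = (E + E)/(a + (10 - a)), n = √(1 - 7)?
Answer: √(-38762 + I*√29) ≈ 0.014 + 196.88*I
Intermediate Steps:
n = I*√6 (n = √(-6) = I*√6 ≈ 2.4495*I)
u(E, a) = E/5 (u(E, a) = (2*E)/10 = (2*E)*(⅒) = E/5)
√(g(-40, u(-8, n)) - 38762) = √(√(11 - 40) - 38762) = √(√(-29) - 38762) = √(I*√29 - 38762) = √(-38762 + I*√29)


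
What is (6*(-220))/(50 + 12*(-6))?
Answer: 60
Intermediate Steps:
(6*(-220))/(50 + 12*(-6)) = -1320/(50 - 72) = -1320/(-22) = -1320*(-1/22) = 60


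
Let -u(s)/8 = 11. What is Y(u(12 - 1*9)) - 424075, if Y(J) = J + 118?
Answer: -424045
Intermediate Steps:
u(s) = -88 (u(s) = -8*11 = -88)
Y(J) = 118 + J
Y(u(12 - 1*9)) - 424075 = (118 - 88) - 424075 = 30 - 424075 = -424045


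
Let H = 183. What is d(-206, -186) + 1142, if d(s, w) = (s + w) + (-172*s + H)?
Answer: 36365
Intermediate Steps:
d(s, w) = 183 + w - 171*s (d(s, w) = (s + w) + (-172*s + 183) = (s + w) + (183 - 172*s) = 183 + w - 171*s)
d(-206, -186) + 1142 = (183 - 186 - 171*(-206)) + 1142 = (183 - 186 + 35226) + 1142 = 35223 + 1142 = 36365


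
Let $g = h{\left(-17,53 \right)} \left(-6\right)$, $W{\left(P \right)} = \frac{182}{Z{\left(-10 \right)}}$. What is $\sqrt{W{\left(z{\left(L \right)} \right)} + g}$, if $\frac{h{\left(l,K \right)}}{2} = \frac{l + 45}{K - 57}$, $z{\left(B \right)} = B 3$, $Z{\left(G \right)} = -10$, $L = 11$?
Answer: $\frac{\sqrt{1645}}{5} \approx 8.1117$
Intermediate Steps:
$z{\left(B \right)} = 3 B$
$h{\left(l,K \right)} = \frac{2 \left(45 + l\right)}{-57 + K}$ ($h{\left(l,K \right)} = 2 \frac{l + 45}{K - 57} = 2 \frac{45 + l}{-57 + K} = \frac{2 \left(45 + l\right)}{-57 + K}$)
$W{\left(P \right)} = - \frac{91}{5}$ ($W{\left(P \right)} = \frac{182}{-10} = 182 \left(- \frac{1}{10}\right) = - \frac{91}{5}$)
$g = 84$ ($g = \frac{2 \left(45 - 17\right)}{-57 + 53} \left(-6\right) = 2 \frac{1}{-4} \cdot 28 \left(-6\right) = 2 \left(- \frac{1}{4}\right) 28 \left(-6\right) = \left(-14\right) \left(-6\right) = 84$)
$\sqrt{W{\left(z{\left(L \right)} \right)} + g} = \sqrt{- \frac{91}{5} + 84} = \sqrt{\frac{329}{5}} = \frac{\sqrt{1645}}{5}$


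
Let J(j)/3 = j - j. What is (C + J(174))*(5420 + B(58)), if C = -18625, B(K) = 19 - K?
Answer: -100221125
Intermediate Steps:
J(j) = 0 (J(j) = 3*(j - j) = 3*0 = 0)
(C + J(174))*(5420 + B(58)) = (-18625 + 0)*(5420 + (19 - 1*58)) = -18625*(5420 + (19 - 58)) = -18625*(5420 - 39) = -18625*5381 = -100221125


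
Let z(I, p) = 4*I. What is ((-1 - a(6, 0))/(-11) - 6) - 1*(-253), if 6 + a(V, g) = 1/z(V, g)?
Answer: 65089/264 ≈ 246.55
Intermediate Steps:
a(V, g) = -6 + 1/(4*V)
((-1 - a(6, 0))/(-11) - 6) - 1*(-253) = ((-1 - (-6 + (¼)/6))/(-11) - 6) - 1*(-253) = (-(-1 - (-6 + (¼)*(⅙)))/11 - 6) + 253 = (-(-1 - (-6 + 1/24))/11 - 6) + 253 = (-(-1 - 1*(-143/24))/11 - 6) + 253 = (-(-1 + 143/24)/11 - 6) + 253 = (-1/11*119/24 - 6) + 253 = (-119/264 - 6) + 253 = -1703/264 + 253 = 65089/264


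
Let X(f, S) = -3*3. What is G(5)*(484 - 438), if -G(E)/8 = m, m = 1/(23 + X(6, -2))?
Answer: -184/7 ≈ -26.286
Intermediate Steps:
X(f, S) = -9
m = 1/14 (m = 1/(23 - 9) = 1/14 ≈ 0.071429)
G(E) = -4/7 (G(E) = -8*1/14 = -4/7)
G(5)*(484 - 438) = -4*(484 - 438)/7 = -4/7*46 = -184/7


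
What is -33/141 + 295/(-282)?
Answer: -361/282 ≈ -1.2801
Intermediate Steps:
-33/141 + 295/(-282) = -33*1/141 + 295*(-1/282) = -11/47 - 295/282 = -361/282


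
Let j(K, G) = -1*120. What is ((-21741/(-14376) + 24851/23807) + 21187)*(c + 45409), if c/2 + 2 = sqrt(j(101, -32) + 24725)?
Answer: 109760738757040845/114083144 + 2417371187249*sqrt(24605)/57041572 ≈ 9.6876e+8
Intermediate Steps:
j(K, G) = -120
c = -4 + 2*sqrt(24605) (c = -4 + 2*sqrt(-120 + 24725) = -4 + 2*sqrt(24605) ≈ 309.72)
((-21741/(-14376) + 24851/23807) + 21187)*(c + 45409) = ((-21741/(-14376) + 24851/23807) + 21187)*((-4 + 2*sqrt(24605)) + 45409) = ((-21741*(-1/14376) + 24851*(1/23807)) + 21187)*(45405 + 2*sqrt(24605)) = ((7247/4792 + 24851/23807) + 21187)*(45405 + 2*sqrt(24605)) = (291615321/114083144 + 21187)*(45405 + 2*sqrt(24605)) = 2417371187249*(45405 + 2*sqrt(24605))/114083144 = 109760738757040845/114083144 + 2417371187249*sqrt(24605)/57041572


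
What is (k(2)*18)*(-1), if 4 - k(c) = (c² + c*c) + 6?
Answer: 180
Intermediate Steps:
k(c) = -2 - 2*c² (k(c) = 4 - ((c² + c*c) + 6) = 4 - ((c² + c²) + 6) = 4 - (2*c² + 6) = 4 - (6 + 2*c²) = 4 + (-6 - 2*c²) = -2 - 2*c²)
(k(2)*18)*(-1) = ((-2 - 2*2²)*18)*(-1) = ((-2 - 2*4)*18)*(-1) = ((-2 - 8)*18)*(-1) = -10*18*(-1) = -180*(-1) = 180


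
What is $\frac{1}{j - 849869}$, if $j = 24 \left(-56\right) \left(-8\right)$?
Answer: $- \frac{1}{839117} \approx -1.1917 \cdot 10^{-6}$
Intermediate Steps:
$j = 10752$ ($j = \left(-1344\right) \left(-8\right) = 10752$)
$\frac{1}{j - 849869} = \frac{1}{10752 - 849869} = \frac{1}{-839117} = - \frac{1}{839117}$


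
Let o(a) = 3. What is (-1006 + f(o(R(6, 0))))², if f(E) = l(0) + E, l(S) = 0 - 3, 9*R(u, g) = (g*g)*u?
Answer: 1012036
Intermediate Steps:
R(u, g) = u*g²/9 (R(u, g) = ((g*g)*u)/9 = (g²*u)/9 = (u*g²)/9 = u*g²/9)
l(S) = -3
f(E) = -3 + E
(-1006 + f(o(R(6, 0))))² = (-1006 + (-3 + 3))² = (-1006 + 0)² = (-1006)² = 1012036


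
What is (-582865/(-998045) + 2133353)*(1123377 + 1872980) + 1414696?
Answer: 1275958686391325214/199609 ≈ 6.3923e+12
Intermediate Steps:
(-582865/(-998045) + 2133353)*(1123377 + 1872980) + 1414696 = (-582865*(-1/998045) + 2133353)*2996357 + 1414696 = (116573/199609 + 2133353)*2996357 + 1414696 = (425836575550/199609)*2996357 + 1414696 = 1275958404005271350/199609 + 1414696 = 1275958686391325214/199609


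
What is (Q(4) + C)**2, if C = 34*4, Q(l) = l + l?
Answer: 20736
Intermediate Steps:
Q(l) = 2*l
C = 136
(Q(4) + C)**2 = (2*4 + 136)**2 = (8 + 136)**2 = 144**2 = 20736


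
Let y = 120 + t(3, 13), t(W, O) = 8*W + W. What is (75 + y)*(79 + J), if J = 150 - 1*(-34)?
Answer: 58386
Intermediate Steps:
t(W, O) = 9*W
J = 184 (J = 150 + 34 = 184)
y = 147 (y = 120 + 9*3 = 120 + 27 = 147)
(75 + y)*(79 + J) = (75 + 147)*(79 + 184) = 222*263 = 58386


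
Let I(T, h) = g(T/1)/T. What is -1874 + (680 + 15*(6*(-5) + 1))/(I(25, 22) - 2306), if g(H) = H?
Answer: -863963/461 ≈ -1874.1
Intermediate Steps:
I(T, h) = 1 (I(T, h) = (T/1)/T = (T*1)/T = T/T = 1)
-1874 + (680 + 15*(6*(-5) + 1))/(I(25, 22) - 2306) = -1874 + (680 + 15*(6*(-5) + 1))/(1 - 2306) = -1874 + (680 + 15*(-30 + 1))/(-2305) = -1874 + (680 + 15*(-29))*(-1/2305) = -1874 + (680 - 435)*(-1/2305) = -1874 + 245*(-1/2305) = -1874 - 49/461 = -863963/461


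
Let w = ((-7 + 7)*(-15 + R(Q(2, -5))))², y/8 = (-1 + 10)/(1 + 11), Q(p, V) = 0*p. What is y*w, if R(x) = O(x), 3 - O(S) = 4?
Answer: 0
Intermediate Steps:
O(S) = -1 (O(S) = 3 - 1*4 = 3 - 4 = -1)
Q(p, V) = 0
R(x) = -1
y = 6 (y = 8*((-1 + 10)/(1 + 11)) = 8*(9/12) = 8*(9*(1/12)) = 8*(¾) = 6)
w = 0 (w = ((-7 + 7)*(-15 - 1))² = (0*(-16))² = 0² = 0)
y*w = 6*0 = 0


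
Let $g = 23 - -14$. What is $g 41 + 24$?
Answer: $1541$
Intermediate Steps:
$g = 37$ ($g = 23 + 14 = 37$)
$g 41 + 24 = 37 \cdot 41 + 24 = 1517 + 24 = 1541$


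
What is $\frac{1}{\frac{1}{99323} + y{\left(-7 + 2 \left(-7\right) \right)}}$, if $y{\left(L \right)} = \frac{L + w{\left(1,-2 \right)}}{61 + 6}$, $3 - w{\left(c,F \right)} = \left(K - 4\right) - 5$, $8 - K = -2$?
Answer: $- \frac{6654641}{1887070} \approx -3.5264$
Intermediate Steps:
$K = 10$ ($K = 8 - -2 = 8 + 2 = 10$)
$w{\left(c,F \right)} = 2$ ($w{\left(c,F \right)} = 3 - \left(\left(10 - 4\right) - 5\right) = 3 - \left(6 - 5\right) = 3 - 1 = 2$)
$y{\left(L \right)} = \frac{2}{67} + \frac{L}{67}$ ($y{\left(L \right)} = \frac{L + 2}{61 + 6} = \frac{2 + L}{67} = \left(2 + L\right) \frac{1}{67} = \frac{2}{67} + \frac{L}{67}$)
$\frac{1}{\frac{1}{99323} + y{\left(-7 + 2 \left(-7\right) \right)}} = \frac{1}{\frac{1}{99323} + \left(\frac{2}{67} + \frac{-7 + 2 \left(-7\right)}{67}\right)} = \frac{1}{\frac{1}{99323} + \left(\frac{2}{67} + \frac{-7 - 14}{67}\right)} = \frac{1}{\frac{1}{99323} + \left(\frac{2}{67} + \frac{1}{67} \left(-21\right)\right)} = \frac{1}{\frac{1}{99323} + \left(\frac{2}{67} - \frac{21}{67}\right)} = \frac{1}{\frac{1}{99323} - \frac{19}{67}} = \frac{1}{- \frac{1887070}{6654641}} = - \frac{6654641}{1887070}$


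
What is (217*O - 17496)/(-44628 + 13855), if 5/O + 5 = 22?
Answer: 296347/523141 ≈ 0.56648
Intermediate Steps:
O = 5/17 (O = 5/(-5 + 22) = 5/17 ≈ 0.29412)
(217*O - 17496)/(-44628 + 13855) = (217*(5/17) - 17496)/(-44628 + 13855) = (1085/17 - 17496)/(-30773) = -296347/17*(-1/30773) = 296347/523141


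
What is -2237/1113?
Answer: -2237/1113 ≈ -2.0099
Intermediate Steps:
-2237/1113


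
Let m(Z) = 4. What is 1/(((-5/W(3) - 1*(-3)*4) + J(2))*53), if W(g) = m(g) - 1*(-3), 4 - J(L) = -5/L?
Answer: 14/13197 ≈ 0.0010608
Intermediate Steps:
J(L) = 4 + 5/L (J(L) = 4 - (-5)/L = 4 + 5/L)
W(g) = 7 (W(g) = 4 - 1*(-3) = 4 + 3 = 7)
1/(((-5/W(3) - 1*(-3)*4) + J(2))*53) = 1/(((-5/7 - 1*(-3)*4) + (4 + 5/2))*53) = 1/(((-5*⅐ + 3*4) + (4 + 5*(½)))*53) = 1/(((-5/7 + 12) + (4 + 5/2))*53) = 1/((79/7 + 13/2)*53) = 1/((249/14)*53) = 1/(13197/14) = 14/13197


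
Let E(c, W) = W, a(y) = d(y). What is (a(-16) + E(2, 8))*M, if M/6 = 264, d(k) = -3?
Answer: 7920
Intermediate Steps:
a(y) = -3
M = 1584 (M = 6*264 = 1584)
(a(-16) + E(2, 8))*M = (-3 + 8)*1584 = 5*1584 = 7920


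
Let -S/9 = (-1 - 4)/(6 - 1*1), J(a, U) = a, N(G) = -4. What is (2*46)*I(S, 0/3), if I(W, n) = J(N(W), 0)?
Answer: -368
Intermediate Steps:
S = 9 (S = -9*(-1 - 4)/(6 - 1*1) = -(-45)/(6 - 1) = -(-45)/5 = -9*(-1) = 9)
I(W, n) = -4
(2*46)*I(S, 0/3) = (2*46)*(-4) = 92*(-4) = -368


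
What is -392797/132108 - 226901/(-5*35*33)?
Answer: 9235678211/254307900 ≈ 36.317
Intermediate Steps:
-392797/132108 - 226901/(-5*35*33) = -392797*1/132108 - 226901/((-175*33)) = -392797/132108 - 226901/(-5775) = -392797/132108 - 226901*(-1/5775) = -392797/132108 + 226901/5775 = 9235678211/254307900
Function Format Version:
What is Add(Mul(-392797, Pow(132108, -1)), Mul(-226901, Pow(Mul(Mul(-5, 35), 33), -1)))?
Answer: Rational(9235678211, 254307900) ≈ 36.317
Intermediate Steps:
Add(Mul(-392797, Pow(132108, -1)), Mul(-226901, Pow(Mul(Mul(-5, 35), 33), -1))) = Add(Mul(-392797, Rational(1, 132108)), Mul(-226901, Pow(Mul(-175, 33), -1))) = Add(Rational(-392797, 132108), Mul(-226901, Pow(-5775, -1))) = Add(Rational(-392797, 132108), Mul(-226901, Rational(-1, 5775))) = Add(Rational(-392797, 132108), Rational(226901, 5775)) = Rational(9235678211, 254307900)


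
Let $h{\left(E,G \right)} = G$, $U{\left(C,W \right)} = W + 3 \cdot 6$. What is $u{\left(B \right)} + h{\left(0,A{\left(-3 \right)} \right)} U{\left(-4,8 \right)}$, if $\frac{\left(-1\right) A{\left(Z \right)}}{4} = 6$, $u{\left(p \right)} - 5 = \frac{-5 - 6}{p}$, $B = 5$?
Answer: $- \frac{3106}{5} \approx -621.2$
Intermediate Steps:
$U{\left(C,W \right)} = 18 + W$ ($U{\left(C,W \right)} = W + 18 = 18 + W$)
$u{\left(p \right)} = 5 - \frac{11}{p}$ ($u{\left(p \right)} = 5 + \frac{-5 - 6}{p} = 5 - \frac{11}{p}$)
$A{\left(Z \right)} = -24$ ($A{\left(Z \right)} = \left(-4\right) 6 = -24$)
$u{\left(B \right)} + h{\left(0,A{\left(-3 \right)} \right)} U{\left(-4,8 \right)} = \left(5 - \frac{11}{5}\right) - 24 \left(18 + 8\right) = \left(5 - \frac{11}{5}\right) - 624 = \frac{14}{5} - 624 = - \frac{3106}{5}$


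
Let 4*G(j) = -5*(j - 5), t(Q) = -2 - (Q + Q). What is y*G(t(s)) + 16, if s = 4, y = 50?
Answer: 1907/2 ≈ 953.50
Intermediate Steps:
t(Q) = -2 - 2*Q
G(j) = 25/4 - 5*j/4 (G(j) = (-5*(j - 5))/4 = (-5*(-5 + j))/4 = (25 - 5*j)/4 = 25/4 - 5*j/4)
y*G(t(s)) + 16 = 50*(25/4 - 5*(-2 - 2*4)/4) + 16 = 50*(25/4 - 5*(-2 - 8)/4) + 16 = 50*(25/4 - 5/4*(-10)) + 16 = 50*(25/4 + 25/2) + 16 = 50*(75/4) + 16 = 1875/2 + 16 = 1907/2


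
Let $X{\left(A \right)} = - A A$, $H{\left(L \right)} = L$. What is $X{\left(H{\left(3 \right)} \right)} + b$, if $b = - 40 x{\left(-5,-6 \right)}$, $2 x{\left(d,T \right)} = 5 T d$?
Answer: $-3009$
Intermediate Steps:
$x{\left(d,T \right)} = \frac{5 T d}{2}$
$X{\left(A \right)} = - A^{2}$
$b = -3000$ ($b = - 40 \cdot \frac{5}{2} \left(-6\right) \left(-5\right) = \left(-40\right) 75 = -3000$)
$X{\left(H{\left(3 \right)} \right)} + b = - 3^{2} - 3000 = \left(-1\right) 9 - 3000 = -9 - 3000 = -3009$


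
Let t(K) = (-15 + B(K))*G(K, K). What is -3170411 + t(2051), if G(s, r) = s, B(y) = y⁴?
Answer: 36293454033834075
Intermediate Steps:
t(K) = K*(-15 + K⁴) (t(K) = (-15 + K⁴)*K = K*(-15 + K⁴))
-3170411 + t(2051) = -3170411 + 2051*(-15 + 2051⁴) = -3170411 + 2051*(-15 + 17695491973201) = -3170411 + 2051*17695491973186 = -3170411 + 36293454037004486 = 36293454033834075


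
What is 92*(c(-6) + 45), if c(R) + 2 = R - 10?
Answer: 2484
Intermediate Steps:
c(R) = -12 + R (c(R) = -2 + (R - 10) = -2 + (-10 + R) = -12 + R)
92*(c(-6) + 45) = 92*((-12 - 6) + 45) = 92*(-18 + 45) = 92*27 = 2484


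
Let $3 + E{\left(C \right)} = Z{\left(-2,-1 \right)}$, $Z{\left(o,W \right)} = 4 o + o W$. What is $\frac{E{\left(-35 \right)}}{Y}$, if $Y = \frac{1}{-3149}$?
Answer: $28341$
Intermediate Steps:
$Z{\left(o,W \right)} = 4 o + W o$
$E{\left(C \right)} = -9$ ($E{\left(C \right)} = -3 - 2 \left(4 - 1\right) = -3 - 6 = -9$)
$Y = - \frac{1}{3149} \approx -0.00031756$
$\frac{E{\left(-35 \right)}}{Y} = - \frac{9}{- \frac{1}{3149}} = \left(-9\right) \left(-3149\right) = 28341$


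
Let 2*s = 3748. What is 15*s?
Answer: 28110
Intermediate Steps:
s = 1874 (s = (1/2)*3748 = 1874)
15*s = 15*1874 = 28110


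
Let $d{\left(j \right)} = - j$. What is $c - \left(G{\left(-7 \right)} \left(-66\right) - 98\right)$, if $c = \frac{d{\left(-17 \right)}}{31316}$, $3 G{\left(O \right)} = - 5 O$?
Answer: $\frac{27182305}{31316} \approx 868.0$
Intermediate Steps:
$G{\left(O \right)} = - \frac{5 O}{3}$ ($G{\left(O \right)} = \frac{\left(-5\right) O}{3} = - \frac{5 O}{3}$)
$c = \frac{17}{31316}$ ($c = \frac{\left(-1\right) \left(-17\right)}{31316} = 17 \cdot \frac{1}{31316} = \frac{17}{31316} \approx 0.00054285$)
$c - \left(G{\left(-7 \right)} \left(-66\right) - 98\right) = \frac{17}{31316} - \left(\left(- \frac{5}{3}\right) \left(-7\right) \left(-66\right) - 98\right) = \frac{17}{31316} - \left(\frac{35}{3} \left(-66\right) - 98\right) = \frac{17}{31316} - \left(-770 - 98\right) = \frac{17}{31316} - -868 = \frac{17}{31316} + 868 = \frac{27182305}{31316}$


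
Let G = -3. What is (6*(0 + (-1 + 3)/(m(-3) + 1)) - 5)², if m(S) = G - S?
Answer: 49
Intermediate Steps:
m(S) = -3 - S
(6*(0 + (-1 + 3)/(m(-3) + 1)) - 5)² = (6*(0 + (-1 + 3)/((-3 - 1*(-3)) + 1)) - 5)² = (6*(0 + 2/((-3 + 3) + 1)) - 5)² = (6*(0 + 2/(0 + 1)) - 5)² = (6*(0 + 2/1) - 5)² = (6*(0 + 2*1) - 5)² = (6*(0 + 2) - 5)² = (6*2 - 5)² = (12 - 5)² = 7² = 49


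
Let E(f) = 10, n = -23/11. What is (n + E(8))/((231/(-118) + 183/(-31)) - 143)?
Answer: -318246/6070339 ≈ -0.052426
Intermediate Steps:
n = -23/11 (n = -23*1/11 = -23/11 ≈ -2.0909)
(n + E(8))/((231/(-118) + 183/(-31)) - 143) = (-23/11 + 10)/((231/(-118) + 183/(-31)) - 143) = 87/(11*((231*(-1/118) + 183*(-1/31)) - 143)) = 87/(11*((-231/118 - 183/31) - 143)) = 87/(11*(-28755/3658 - 143)) = 87/(11*(-551849/3658)) = (87/11)*(-3658/551849) = -318246/6070339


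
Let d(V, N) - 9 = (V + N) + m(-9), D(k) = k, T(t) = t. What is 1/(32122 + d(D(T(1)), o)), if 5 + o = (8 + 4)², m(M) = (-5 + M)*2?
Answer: 1/32243 ≈ 3.1014e-5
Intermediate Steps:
m(M) = -10 + 2*M
o = 139 (o = -5 + (8 + 4)² = -5 + 12² = -5 + 144 = 139)
d(V, N) = -19 + N + V (d(V, N) = 9 + ((V + N) + (-10 + 2*(-9))) = 9 + ((N + V) + (-10 - 18)) = 9 + ((N + V) - 28) = 9 + (-28 + N + V) = -19 + N + V)
1/(32122 + d(D(T(1)), o)) = 1/(32122 + (-19 + 139 + 1)) = 1/(32122 + 121) = 1/32243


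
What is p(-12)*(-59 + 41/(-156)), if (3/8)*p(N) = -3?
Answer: 18490/39 ≈ 474.10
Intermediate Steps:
p(N) = -8 (p(N) = (8/3)*(-3) = -8)
p(-12)*(-59 + 41/(-156)) = -8*(-59 + 41/(-156)) = -8*(-59 + 41*(-1/156)) = -8*(-59 - 41/156) = -8*(-9245/156) = 18490/39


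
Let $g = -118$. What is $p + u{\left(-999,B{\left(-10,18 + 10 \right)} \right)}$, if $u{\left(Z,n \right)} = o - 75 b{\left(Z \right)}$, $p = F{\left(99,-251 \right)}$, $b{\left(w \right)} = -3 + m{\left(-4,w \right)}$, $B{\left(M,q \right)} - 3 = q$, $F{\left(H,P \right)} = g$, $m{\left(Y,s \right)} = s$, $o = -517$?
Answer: $74515$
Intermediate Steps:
$F{\left(H,P \right)} = -118$
$B{\left(M,q \right)} = 3 + q$
$b{\left(w \right)} = -3 + w$
$p = -118$
$u{\left(Z,n \right)} = -292 - 75 Z$ ($u{\left(Z,n \right)} = -517 - 75 \left(-3 + Z\right) = -517 - \left(-225 + 75 Z\right) = -292 - 75 Z$)
$p + u{\left(-999,B{\left(-10,18 + 10 \right)} \right)} = -118 - -74633 = -118 + \left(-292 + 74925\right) = -118 + 74633 = 74515$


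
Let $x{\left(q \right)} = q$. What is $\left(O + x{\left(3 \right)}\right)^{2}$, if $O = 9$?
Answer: $144$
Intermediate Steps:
$\left(O + x{\left(3 \right)}\right)^{2} = \left(9 + 3\right)^{2} = 12^{2} = 144$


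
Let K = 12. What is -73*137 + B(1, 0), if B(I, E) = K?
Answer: -9989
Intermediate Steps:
B(I, E) = 12
-73*137 + B(1, 0) = -73*137 + 12 = -10001 + 12 = -9989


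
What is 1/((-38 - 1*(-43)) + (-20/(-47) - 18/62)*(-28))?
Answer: 1457/1769 ≈ 0.82363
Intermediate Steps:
1/((-38 - 1*(-43)) + (-20/(-47) - 18/62)*(-28)) = 1/((-38 + 43) + (-20*(-1/47) - 18*1/62)*(-28)) = 1/(5 + (20/47 - 9/31)*(-28)) = 1/(5 + (197/1457)*(-28)) = 1/(5 - 5516/1457) = 1/(1769/1457) = 1457/1769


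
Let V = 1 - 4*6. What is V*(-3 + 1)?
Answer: 46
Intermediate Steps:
V = -23 (V = 1 - 24 = -23)
V*(-3 + 1) = -23*(-3 + 1) = -23*(-2) = 46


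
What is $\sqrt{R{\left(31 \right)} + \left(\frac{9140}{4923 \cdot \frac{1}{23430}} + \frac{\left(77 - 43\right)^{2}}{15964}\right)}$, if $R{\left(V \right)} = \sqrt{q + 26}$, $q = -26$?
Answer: $\frac{\sqrt{1865821053242363919}}{6549231} \approx 208.57$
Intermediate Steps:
$R{\left(V \right)} = 0$ ($R{\left(V \right)} = \sqrt{-26 + 26} = \sqrt{0} = 0$)
$\sqrt{R{\left(31 \right)} + \left(\frac{9140}{4923 \cdot \frac{1}{23430}} + \frac{\left(77 - 43\right)^{2}}{15964}\right)} = \sqrt{0 + \left(\frac{9140}{4923 \cdot \frac{1}{23430}} + \frac{\left(77 - 43\right)^{2}}{15964}\right)} = \sqrt{0 + \left(\frac{9140}{4923 \cdot \frac{1}{23430}} + 34^{2} \cdot \frac{1}{15964}\right)} = \sqrt{0 + \left(\frac{9140}{\frac{1641}{7810}} + 1156 \cdot \frac{1}{15964}\right)} = \sqrt{0 + \left(9140 \cdot \frac{7810}{1641} + \frac{289}{3991}\right)} = \sqrt{0 + \left(\frac{71383400}{1641} + \frac{289}{3991}\right)} = \sqrt{0 + \frac{284891623649}{6549231}} = \sqrt{\frac{284891623649}{6549231}} = \frac{\sqrt{1865821053242363919}}{6549231}$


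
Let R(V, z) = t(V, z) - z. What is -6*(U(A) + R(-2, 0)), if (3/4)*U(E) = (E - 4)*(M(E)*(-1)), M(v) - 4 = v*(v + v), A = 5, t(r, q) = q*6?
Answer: 432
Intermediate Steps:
t(r, q) = 6*q
R(V, z) = 5*z (R(V, z) = 6*z - z = 5*z)
M(v) = 4 + 2*v**2 (M(v) = 4 + v*(v + v) = 4 + v*(2*v) = 4 + 2*v**2)
U(E) = 4*(-4 + E)*(-4 - 2*E**2)/3 (U(E) = 4*((E - 4)*((4 + 2*E**2)*(-1)))/3 = 4*((-4 + E)*(-4 - 2*E**2))/3 = 4*(-4 + E)*(-4 - 2*E**2)/3)
-6*(U(A) + R(-2, 0)) = -6*(-8*(-4 + 5)*(2 + 5**2)/3 + 5*0) = -6*(-8/3*1*(2 + 25) + 0) = -6*(-8/3*1*27 + 0) = -6*(-72 + 0) = -6*(-72) = 432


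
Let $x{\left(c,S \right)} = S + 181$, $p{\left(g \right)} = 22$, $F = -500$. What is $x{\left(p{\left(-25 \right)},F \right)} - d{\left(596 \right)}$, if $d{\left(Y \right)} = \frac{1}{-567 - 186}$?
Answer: $- \frac{240206}{753} \approx -319.0$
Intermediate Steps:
$d{\left(Y \right)} = - \frac{1}{753}$ ($d{\left(Y \right)} = \frac{1}{-753} = - \frac{1}{753}$)
$x{\left(c,S \right)} = 181 + S$
$x{\left(p{\left(-25 \right)},F \right)} - d{\left(596 \right)} = \left(181 - 500\right) - - \frac{1}{753} = -319 + \frac{1}{753} = - \frac{240206}{753}$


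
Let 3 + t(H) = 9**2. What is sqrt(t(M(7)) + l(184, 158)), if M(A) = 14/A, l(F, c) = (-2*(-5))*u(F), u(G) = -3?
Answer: 4*sqrt(3) ≈ 6.9282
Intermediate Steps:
l(F, c) = -30 (l(F, c) = -2*(-5)*(-3) = 10*(-3) = -30)
t(H) = 78 (t(H) = -3 + 9**2 = -3 + 81 = 78)
sqrt(t(M(7)) + l(184, 158)) = sqrt(78 - 30) = sqrt(48) = 4*sqrt(3)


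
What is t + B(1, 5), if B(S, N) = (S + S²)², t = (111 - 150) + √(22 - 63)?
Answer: -35 + I*√41 ≈ -35.0 + 6.4031*I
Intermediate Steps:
t = -39 + I*√41 (t = -39 + √(-41) = -39 + I*√41 ≈ -39.0 + 6.4031*I)
t + B(1, 5) = (-39 + I*√41) + 1²*(1 + 1)² = (-39 + I*√41) + 1*2² = (-39 + I*√41) + 1*4 = (-39 + I*√41) + 4 = -35 + I*√41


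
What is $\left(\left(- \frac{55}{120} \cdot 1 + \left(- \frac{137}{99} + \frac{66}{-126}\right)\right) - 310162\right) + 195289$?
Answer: $- \frac{636869029}{5544} \approx -1.1488 \cdot 10^{5}$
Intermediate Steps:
$\left(\left(- \frac{55}{120} \cdot 1 + \left(- \frac{137}{99} + \frac{66}{-126}\right)\right) - 310162\right) + 195289 = \left(\left(\left(-55\right) \frac{1}{120} \cdot 1 + \left(\left(-137\right) \frac{1}{99} + 66 \left(- \frac{1}{126}\right)\right)\right) - 310162\right) + 195289 = \left(\left(\left(- \frac{11}{24}\right) 1 - \frac{1322}{693}\right) - 310162\right) + 195289 = \left(\left(- \frac{11}{24} - \frac{1322}{693}\right) - 310162\right) + 195289 = \left(- \frac{13117}{5544} - 310162\right) + 195289 = - \frac{1719551245}{5544} + 195289 = - \frac{636869029}{5544}$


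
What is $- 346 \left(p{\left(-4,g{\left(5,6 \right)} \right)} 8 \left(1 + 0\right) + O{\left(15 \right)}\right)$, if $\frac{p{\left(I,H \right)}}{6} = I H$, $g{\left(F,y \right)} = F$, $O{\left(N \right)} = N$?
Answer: $326970$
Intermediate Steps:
$p{\left(I,H \right)} = 6 H I$ ($p{\left(I,H \right)} = 6 I H = 6 H I$)
$- 346 \left(p{\left(-4,g{\left(5,6 \right)} \right)} 8 \left(1 + 0\right) + O{\left(15 \right)}\right) = - 346 \left(6 \cdot 5 \left(-4\right) 8 \left(1 + 0\right) + 15\right) = - 346 \left(\left(-120\right) 8 \cdot 1 + 15\right) = - 346 \left(\left(-960\right) 1 + 15\right) = - 346 \left(-960 + 15\right) = \left(-346\right) \left(-945\right) = 326970$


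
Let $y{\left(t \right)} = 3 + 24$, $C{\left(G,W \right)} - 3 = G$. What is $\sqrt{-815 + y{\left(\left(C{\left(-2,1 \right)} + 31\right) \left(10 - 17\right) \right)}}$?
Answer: $2 i \sqrt{197} \approx 28.071 i$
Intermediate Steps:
$C{\left(G,W \right)} = 3 + G$
$y{\left(t \right)} = 27$
$\sqrt{-815 + y{\left(\left(C{\left(-2,1 \right)} + 31\right) \left(10 - 17\right) \right)}} = \sqrt{-815 + 27} = \sqrt{-788} = 2 i \sqrt{197}$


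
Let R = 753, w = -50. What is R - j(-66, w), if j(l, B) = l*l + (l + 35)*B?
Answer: -5153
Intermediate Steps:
j(l, B) = l² + B*(35 + l) (j(l, B) = l² + (35 + l)*B = l² + B*(35 + l))
R - j(-66, w) = 753 - ((-66)² + 35*(-50) - 50*(-66)) = 753 - (4356 - 1750 + 3300) = 753 - 1*5906 = 753 - 5906 = -5153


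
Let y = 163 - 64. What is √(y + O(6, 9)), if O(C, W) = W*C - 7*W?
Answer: 3*√10 ≈ 9.4868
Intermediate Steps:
O(C, W) = -7*W + C*W (O(C, W) = C*W - 7*W = -7*W + C*W)
y = 99
√(y + O(6, 9)) = √(99 + 9*(-7 + 6)) = √(99 + 9*(-1)) = √(99 - 9) = √90 = 3*√10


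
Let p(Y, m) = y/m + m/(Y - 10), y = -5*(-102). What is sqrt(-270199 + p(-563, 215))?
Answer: 2*I*sqrt(41007820847610)/24639 ≈ 519.8*I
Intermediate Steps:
y = 510
p(Y, m) = 510/m + m/(-10 + Y) (p(Y, m) = 510/m + m/(Y - 10) = 510/m + m/(-10 + Y))
sqrt(-270199 + p(-563, 215)) = sqrt(-270199 + (-5100 + 215**2 + 510*(-563))/(215*(-10 - 563))) = sqrt(-270199 + (1/215)*(-5100 + 46225 - 287130)/(-573)) = sqrt(-270199 + (1/215)*(-1/573)*(-246005)) = sqrt(-270199 + 49201/24639) = sqrt(-6657383960/24639) = 2*I*sqrt(41007820847610)/24639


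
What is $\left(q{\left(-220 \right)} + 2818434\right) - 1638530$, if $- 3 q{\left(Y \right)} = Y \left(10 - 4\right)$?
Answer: $1180344$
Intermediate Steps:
$q{\left(Y \right)} = - 2 Y$ ($q{\left(Y \right)} = - \frac{Y \left(10 - 4\right)}{3} = - \frac{Y 6}{3} = - \frac{6 Y}{3} = - 2 Y$)
$\left(q{\left(-220 \right)} + 2818434\right) - 1638530 = \left(\left(-2\right) \left(-220\right) + 2818434\right) - 1638530 = \left(440 + 2818434\right) - 1638530 = 2818874 - 1638530 = 1180344$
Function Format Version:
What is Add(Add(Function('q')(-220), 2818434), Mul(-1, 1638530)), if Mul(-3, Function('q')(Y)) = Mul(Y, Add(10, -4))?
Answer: 1180344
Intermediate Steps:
Function('q')(Y) = Mul(-2, Y) (Function('q')(Y) = Mul(Rational(-1, 3), Mul(Y, Add(10, -4))) = Mul(Rational(-1, 3), Mul(Y, 6)) = Mul(Rational(-1, 3), Mul(6, Y)) = Mul(-2, Y))
Add(Add(Function('q')(-220), 2818434), Mul(-1, 1638530)) = Add(Add(Mul(-2, -220), 2818434), Mul(-1, 1638530)) = Add(Add(440, 2818434), -1638530) = Add(2818874, -1638530) = 1180344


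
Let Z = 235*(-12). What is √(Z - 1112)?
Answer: 2*I*√983 ≈ 62.706*I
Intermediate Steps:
Z = -2820
√(Z - 1112) = √(-2820 - 1112) = √(-3932) = 2*I*√983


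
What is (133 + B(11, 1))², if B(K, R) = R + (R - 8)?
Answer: 16129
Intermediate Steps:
B(K, R) = -8 + 2*R (B(K, R) = R + (-8 + R) = -8 + 2*R)
(133 + B(11, 1))² = (133 + (-8 + 2*1))² = (133 + (-8 + 2))² = (133 - 6)² = 127² = 16129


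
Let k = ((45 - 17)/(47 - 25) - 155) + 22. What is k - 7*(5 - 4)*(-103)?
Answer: 6482/11 ≈ 589.27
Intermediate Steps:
k = -1449/11 (k = (28/22 - 155) + 22 = (28*(1/22) - 155) + 22 = (14/11 - 155) + 22 = -1691/11 + 22 = -1449/11 ≈ -131.73)
k - 7*(5 - 4)*(-103) = -1449/11 - 7*(5 - 4)*(-103) = -1449/11 - 7*(-103) = -1449/11 + 721 = 6482/11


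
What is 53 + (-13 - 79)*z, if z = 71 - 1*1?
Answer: -6387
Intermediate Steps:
z = 70 (z = 71 - 1 = 70)
53 + (-13 - 79)*z = 53 + (-13 - 79)*70 = 53 - 92*70 = 53 - 6440 = -6387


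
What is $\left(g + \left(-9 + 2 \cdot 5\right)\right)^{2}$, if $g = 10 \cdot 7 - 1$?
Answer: $4900$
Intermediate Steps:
$g = 69$ ($g = 70 - 1 = 69$)
$\left(g + \left(-9 + 2 \cdot 5\right)\right)^{2} = \left(69 + \left(-9 + 2 \cdot 5\right)\right)^{2} = \left(69 + \left(-9 + 10\right)\right)^{2} = \left(69 + 1\right)^{2} = 70^{2} = 4900$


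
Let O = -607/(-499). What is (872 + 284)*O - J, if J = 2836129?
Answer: -1414526679/499 ≈ -2.8347e+6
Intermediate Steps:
O = 607/499 (O = -607*(-1/499) = 607/499 ≈ 1.2164)
(872 + 284)*O - J = (872 + 284)*(607/499) - 1*2836129 = 1156*(607/499) - 2836129 = 701692/499 - 2836129 = -1414526679/499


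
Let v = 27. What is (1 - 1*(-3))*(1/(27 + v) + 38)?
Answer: 4106/27 ≈ 152.07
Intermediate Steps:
(1 - 1*(-3))*(1/(27 + v) + 38) = (1 - 1*(-3))*(1/(27 + 27) + 38) = (1 + 3)*(1/54 + 38) = 4*(1/54 + 38) = 4*(2053/54) = 4106/27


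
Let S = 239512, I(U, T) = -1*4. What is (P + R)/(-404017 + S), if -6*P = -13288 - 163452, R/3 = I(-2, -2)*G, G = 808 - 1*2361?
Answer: -144278/493515 ≈ -0.29235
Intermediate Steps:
I(U, T) = -4
G = -1553 (G = 808 - 2361 = -1553)
R = 18636 (R = 3*(-4*(-1553)) = 3*6212 = 18636)
P = 88370/3 (P = -(-13288 - 163452)/6 = -⅙*(-176740) = 88370/3 ≈ 29457.)
(P + R)/(-404017 + S) = (88370/3 + 18636)/(-404017 + 239512) = (144278/3)/(-164505) = (144278/3)*(-1/164505) = -144278/493515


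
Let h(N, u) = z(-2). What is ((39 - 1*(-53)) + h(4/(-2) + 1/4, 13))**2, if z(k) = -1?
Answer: 8281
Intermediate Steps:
h(N, u) = -1
((39 - 1*(-53)) + h(4/(-2) + 1/4, 13))**2 = ((39 - 1*(-53)) - 1)**2 = ((39 + 53) - 1)**2 = (92 - 1)**2 = 91**2 = 8281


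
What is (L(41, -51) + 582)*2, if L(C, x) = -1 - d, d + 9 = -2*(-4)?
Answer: 1164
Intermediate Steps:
d = -1 (d = -9 - 2*(-4) = -9 + 8 = -1)
L(C, x) = 0 (L(C, x) = -1 - 1*(-1) = -1 + 1 = 0)
(L(41, -51) + 582)*2 = (0 + 582)*2 = 582*2 = 1164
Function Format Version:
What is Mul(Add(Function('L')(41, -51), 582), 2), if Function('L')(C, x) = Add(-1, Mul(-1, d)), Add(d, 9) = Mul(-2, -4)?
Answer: 1164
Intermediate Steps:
d = -1 (d = Add(-9, Mul(-2, -4)) = Add(-9, 8) = -1)
Function('L')(C, x) = 0 (Function('L')(C, x) = Add(-1, Mul(-1, -1)) = Add(-1, 1) = 0)
Mul(Add(Function('L')(41, -51), 582), 2) = Mul(Add(0, 582), 2) = Mul(582, 2) = 1164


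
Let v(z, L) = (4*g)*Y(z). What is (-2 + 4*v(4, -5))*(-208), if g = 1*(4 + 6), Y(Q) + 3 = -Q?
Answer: 233376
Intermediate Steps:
Y(Q) = -3 - Q
g = 10 (g = 1*10 = 10)
v(z, L) = -120 - 40*z (v(z, L) = (4*10)*(-3 - z) = 40*(-3 - z) = -120 - 40*z)
(-2 + 4*v(4, -5))*(-208) = (-2 + 4*(-120 - 40*4))*(-208) = (-2 + 4*(-120 - 160))*(-208) = (-2 + 4*(-280))*(-208) = (-2 - 1120)*(-208) = -1122*(-208) = 233376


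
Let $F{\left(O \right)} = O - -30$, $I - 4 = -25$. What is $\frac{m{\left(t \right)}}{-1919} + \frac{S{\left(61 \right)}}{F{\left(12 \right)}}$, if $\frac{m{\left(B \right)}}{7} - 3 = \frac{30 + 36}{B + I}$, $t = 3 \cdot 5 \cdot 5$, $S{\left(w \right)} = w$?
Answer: $\frac{18287}{12726} \approx 1.437$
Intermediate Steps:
$I = -21$ ($I = 4 - 25 = -21$)
$F{\left(O \right)} = 30 + O$ ($F{\left(O \right)} = O + 30 = 30 + O$)
$t = 75$ ($t = 15 \cdot 5 = 75$)
$m{\left(B \right)} = 21 + \frac{462}{-21 + B}$ ($m{\left(B \right)} = 21 + 7 \frac{30 + 36}{B - 21} = 21 + 7 \frac{66}{-21 + B} = 21 + \frac{462}{-21 + B}$)
$\frac{m{\left(t \right)}}{-1919} + \frac{S{\left(61 \right)}}{F{\left(12 \right)}} = \frac{21 \frac{1}{-21 + 75} \left(1 + 75\right)}{-1919} + \frac{61}{30 + 12} = 21 \cdot \frac{1}{54} \cdot 76 \left(- \frac{1}{1919}\right) + \frac{61}{42} = 21 \cdot \frac{1}{54} \cdot 76 \left(- \frac{1}{1919}\right) + 61 \cdot \frac{1}{42} = \frac{266}{9} \left(- \frac{1}{1919}\right) + \frac{61}{42} = - \frac{14}{909} + \frac{61}{42} = \frac{18287}{12726}$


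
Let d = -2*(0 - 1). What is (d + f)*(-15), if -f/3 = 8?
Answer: 330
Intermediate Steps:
f = -24 (f = -3*8 = -24)
d = 2 (d = -2*(-1) = 2)
(d + f)*(-15) = (2 - 24)*(-15) = -22*(-15) = 330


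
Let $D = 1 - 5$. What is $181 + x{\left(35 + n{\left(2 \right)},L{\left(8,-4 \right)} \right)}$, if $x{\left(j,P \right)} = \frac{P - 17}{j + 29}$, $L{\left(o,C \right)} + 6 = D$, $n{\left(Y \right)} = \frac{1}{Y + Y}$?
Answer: $\frac{46409}{257} \approx 180.58$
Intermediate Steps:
$n{\left(Y \right)} = \frac{1}{2 Y}$
$D = -4$
$L{\left(o,C \right)} = -10$ ($L{\left(o,C \right)} = -6 - 4 = -10$)
$x{\left(j,P \right)} = \frac{-17 + P}{29 + j}$ ($x{\left(j,P \right)} = \frac{P - 17}{29 + j} = \frac{-17 + P}{29 + j}$)
$181 + x{\left(35 + n{\left(2 \right)},L{\left(8,-4 \right)} \right)} = 181 + \frac{-17 - 10}{29 + \left(35 + \frac{1}{2 \cdot 2}\right)} = 181 + \frac{1}{29 + \left(35 + \frac{1}{2} \cdot \frac{1}{2}\right)} \left(-27\right) = 181 + \frac{1}{29 + \left(35 + \frac{1}{4}\right)} \left(-27\right) = 181 + \frac{1}{29 + \frac{141}{4}} \left(-27\right) = 181 + \frac{1}{\frac{257}{4}} \left(-27\right) = 181 + \frac{4}{257} \left(-27\right) = 181 - \frac{108}{257} = \frac{46409}{257}$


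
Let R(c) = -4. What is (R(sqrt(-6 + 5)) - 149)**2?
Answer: 23409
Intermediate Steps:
(R(sqrt(-6 + 5)) - 149)**2 = (-4 - 149)**2 = (-153)**2 = 23409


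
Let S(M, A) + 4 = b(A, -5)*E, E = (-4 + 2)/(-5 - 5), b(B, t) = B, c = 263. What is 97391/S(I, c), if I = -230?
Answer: 486955/243 ≈ 2003.9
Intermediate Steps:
E = ⅕ (E = -2/(-10) = -2*(-⅒) = ⅕ ≈ 0.20000)
S(M, A) = -4 + A/5 (S(M, A) = -4 + A*(⅕) = -4 + A/5)
97391/S(I, c) = 97391/(-4 + (⅕)*263) = 97391/(-4 + 263/5) = 97391/(243/5) = 97391*(5/243) = 486955/243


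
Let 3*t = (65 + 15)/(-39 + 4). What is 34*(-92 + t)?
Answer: -66232/21 ≈ -3153.9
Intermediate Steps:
t = -16/21 (t = ((65 + 15)/(-39 + 4))/3 = (80/(-35))/3 = (80*(-1/35))/3 = (⅓)*(-16/7) = -16/21 ≈ -0.76190)
34*(-92 + t) = 34*(-92 - 16/21) = 34*(-1948/21) = -66232/21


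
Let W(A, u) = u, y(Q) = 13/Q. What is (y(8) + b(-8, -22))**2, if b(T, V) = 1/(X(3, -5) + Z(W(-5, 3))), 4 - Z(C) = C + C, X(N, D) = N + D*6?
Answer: 136161/53824 ≈ 2.5297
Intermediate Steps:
X(N, D) = N + 6*D
Z(C) = 4 - 2*C (Z(C) = 4 - (C + C) = 4 - 2*C)
b(T, V) = -1/29 (b(T, V) = 1/((3 + 6*(-5)) + (4 - 2*3)) = 1/((3 - 30) + (4 - 6)) = 1/(-27 - 2) = 1/(-29) = -1/29)
(y(8) + b(-8, -22))**2 = (13/8 - 1/29)**2 = (369/232)**2 = 136161/53824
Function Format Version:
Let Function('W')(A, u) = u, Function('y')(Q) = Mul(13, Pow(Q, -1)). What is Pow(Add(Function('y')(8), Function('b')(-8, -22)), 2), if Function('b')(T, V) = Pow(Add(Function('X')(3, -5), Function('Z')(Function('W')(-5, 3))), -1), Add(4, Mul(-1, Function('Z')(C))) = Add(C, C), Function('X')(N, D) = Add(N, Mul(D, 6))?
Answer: Rational(136161, 53824) ≈ 2.5297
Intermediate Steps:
Function('X')(N, D) = Add(N, Mul(6, D))
Function('Z')(C) = Add(4, Mul(-2, C)) (Function('Z')(C) = Add(4, Mul(-1, Add(C, C))) = Add(4, Mul(-1, Mul(2, C))) = Add(4, Mul(-2, C)))
Function('b')(T, V) = Rational(-1, 29) (Function('b')(T, V) = Pow(Add(Add(3, Mul(6, -5)), Add(4, Mul(-2, 3))), -1) = Pow(Add(Add(3, -30), Add(4, -6)), -1) = Pow(Add(-27, -2), -1) = Pow(-29, -1) = Rational(-1, 29))
Pow(Add(Function('y')(8), Function('b')(-8, -22)), 2) = Pow(Add(Mul(13, Pow(8, -1)), Rational(-1, 29)), 2) = Pow(Add(Mul(13, Rational(1, 8)), Rational(-1, 29)), 2) = Pow(Add(Rational(13, 8), Rational(-1, 29)), 2) = Pow(Rational(369, 232), 2) = Rational(136161, 53824)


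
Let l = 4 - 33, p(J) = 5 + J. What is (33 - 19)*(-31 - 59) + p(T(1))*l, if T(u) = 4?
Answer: -1521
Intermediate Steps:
l = -29
(33 - 19)*(-31 - 59) + p(T(1))*l = (33 - 19)*(-31 - 59) + (5 + 4)*(-29) = 14*(-90) + 9*(-29) = -1260 - 261 = -1521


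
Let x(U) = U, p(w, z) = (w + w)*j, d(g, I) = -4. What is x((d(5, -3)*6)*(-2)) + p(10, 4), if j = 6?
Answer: 168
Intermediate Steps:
p(w, z) = 12*w (p(w, z) = (w + w)*6 = (2*w)*6 = 12*w)
x((d(5, -3)*6)*(-2)) + p(10, 4) = -4*6*(-2) + 12*10 = -24*(-2) + 120 = 48 + 120 = 168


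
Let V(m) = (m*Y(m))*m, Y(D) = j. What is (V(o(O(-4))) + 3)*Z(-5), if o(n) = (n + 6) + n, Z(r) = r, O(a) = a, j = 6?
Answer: -135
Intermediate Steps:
o(n) = 6 + 2*n (o(n) = (6 + n) + n = 6 + 2*n)
Y(D) = 6
V(m) = 6*m**2 (V(m) = (m*6)*m = (6*m)*m = 6*m**2)
(V(o(O(-4))) + 3)*Z(-5) = (6*(6 + 2*(-4))**2 + 3)*(-5) = (6*(6 - 8)**2 + 3)*(-5) = (6*(-2)**2 + 3)*(-5) = (6*4 + 3)*(-5) = (24 + 3)*(-5) = 27*(-5) = -135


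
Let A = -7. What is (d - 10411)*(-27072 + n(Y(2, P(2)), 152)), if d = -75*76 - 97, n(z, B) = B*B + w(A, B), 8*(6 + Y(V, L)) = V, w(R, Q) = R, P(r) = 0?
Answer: 64426800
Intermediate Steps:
Y(V, L) = -6 + V/8
n(z, B) = -7 + B² (n(z, B) = B*B - 7 = B² - 7 = -7 + B²)
d = -5797 (d = -5700 - 97 = -5797)
(d - 10411)*(-27072 + n(Y(2, P(2)), 152)) = (-5797 - 10411)*(-27072 + (-7 + 152²)) = -16208*(-27072 + (-7 + 23104)) = -16208*(-27072 + 23097) = -16208*(-3975) = 64426800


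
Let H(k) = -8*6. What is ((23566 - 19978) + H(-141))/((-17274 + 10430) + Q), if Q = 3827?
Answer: -3540/3017 ≈ -1.1734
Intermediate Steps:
H(k) = -48
((23566 - 19978) + H(-141))/((-17274 + 10430) + Q) = ((23566 - 19978) - 48)/((-17274 + 10430) + 3827) = (3588 - 48)/(-6844 + 3827) = 3540/(-3017) = 3540*(-1/3017) = -3540/3017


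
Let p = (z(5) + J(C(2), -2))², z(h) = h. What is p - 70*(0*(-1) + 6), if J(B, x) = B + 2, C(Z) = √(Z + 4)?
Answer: -365 + 14*√6 ≈ -330.71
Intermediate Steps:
C(Z) = √(4 + Z)
J(B, x) = 2 + B
p = (7 + √6)² (p = (5 + (2 + √(4 + 2)))² = (5 + (2 + √6))² = (7 + √6)² ≈ 89.293)
p - 70*(0*(-1) + 6) = (7 + √6)² - 70*(0*(-1) + 6) = (7 + √6)² - 70*(0 + 6) = (7 + √6)² - 70*6 = (7 + √6)² - 420 = -420 + (7 + √6)²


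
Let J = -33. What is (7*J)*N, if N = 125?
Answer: -28875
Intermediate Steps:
(7*J)*N = (7*(-33))*125 = -231*125 = -28875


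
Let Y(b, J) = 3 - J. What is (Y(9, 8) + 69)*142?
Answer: 9088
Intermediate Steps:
(Y(9, 8) + 69)*142 = ((3 - 1*8) + 69)*142 = ((3 - 8) + 69)*142 = (-5 + 69)*142 = 64*142 = 9088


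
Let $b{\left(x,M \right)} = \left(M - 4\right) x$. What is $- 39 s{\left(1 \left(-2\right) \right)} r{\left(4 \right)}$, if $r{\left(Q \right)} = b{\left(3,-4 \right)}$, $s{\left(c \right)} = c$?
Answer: $-1872$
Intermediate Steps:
$b{\left(x,M \right)} = x \left(-4 + M\right)$ ($b{\left(x,M \right)} = \left(-4 + M\right) x = x \left(-4 + M\right)$)
$r{\left(Q \right)} = -24$ ($r{\left(Q \right)} = 3 \left(-4 - 4\right) = 3 \left(-8\right) = -24$)
$- 39 s{\left(1 \left(-2\right) \right)} r{\left(4 \right)} = - 39 \cdot 1 \left(-2\right) \left(-24\right) = \left(-39\right) \left(-2\right) \left(-24\right) = 78 \left(-24\right) = -1872$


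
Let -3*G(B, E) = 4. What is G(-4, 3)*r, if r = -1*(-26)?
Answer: -104/3 ≈ -34.667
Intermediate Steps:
G(B, E) = -4/3 (G(B, E) = -⅓*4 = -4/3)
r = 26
G(-4, 3)*r = -4/3*26 = -104/3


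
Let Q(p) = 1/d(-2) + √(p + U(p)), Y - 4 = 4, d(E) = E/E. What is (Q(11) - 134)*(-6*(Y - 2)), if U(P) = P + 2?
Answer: 4788 - 72*√6 ≈ 4611.6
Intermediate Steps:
U(P) = 2 + P
d(E) = 1
Y = 8 (Y = 4 + 4 = 8)
Q(p) = 1 + √(2 + 2*p) (Q(p) = 1/1 + √(p + (2 + p)) = 1 + √(2 + 2*p))
(Q(11) - 134)*(-6*(Y - 2)) = ((1 + √(2 + 2*11)) - 134)*(-6*(8 - 2)) = ((1 + √(2 + 22)) - 134)*(-6*6) = ((1 + √24) - 134)*(-36) = ((1 + 2*√6) - 134)*(-36) = (-133 + 2*√6)*(-36) = 4788 - 72*√6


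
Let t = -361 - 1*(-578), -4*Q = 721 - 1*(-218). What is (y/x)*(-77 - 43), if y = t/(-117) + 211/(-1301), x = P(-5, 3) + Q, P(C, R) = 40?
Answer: -49120640/39525681 ≈ -1.2428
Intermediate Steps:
Q = -939/4 (Q = -(721 - 1*(-218))/4 = -(721 + 218)/4 = -¼*939 = -939/4 ≈ -234.75)
x = -779/4 (x = 40 - 939/4 = -779/4 ≈ -194.75)
t = 217 (t = -361 + 578 = 217)
y = -307004/152217 (y = 217/(-117) + 211/(-1301) = 217*(-1/117) + 211*(-1/1301) = -217/117 - 211/1301 = -307004/152217 ≈ -2.0169)
(y/x)*(-77 - 43) = (-307004/(152217*(-779/4)))*(-77 - 43) = -307004/152217*(-4/779)*(-120) = (1228016/118577043)*(-120) = -49120640/39525681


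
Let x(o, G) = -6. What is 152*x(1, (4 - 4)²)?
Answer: -912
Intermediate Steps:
152*x(1, (4 - 4)²) = 152*(-6) = -912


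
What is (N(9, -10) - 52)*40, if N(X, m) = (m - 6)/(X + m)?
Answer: -1440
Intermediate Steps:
N(X, m) = (-6 + m)/(X + m)
(N(9, -10) - 52)*40 = ((-6 - 10)/(9 - 10) - 52)*40 = (-16/(-1) - 52)*40 = (-1*(-16) - 52)*40 = (16 - 52)*40 = -36*40 = -1440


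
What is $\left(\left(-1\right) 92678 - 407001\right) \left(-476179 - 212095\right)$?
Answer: $343916064046$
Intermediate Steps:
$\left(\left(-1\right) 92678 - 407001\right) \left(-476179 - 212095\right) = \left(-92678 - 407001\right) \left(-688274\right) = \left(-499679\right) \left(-688274\right) = 343916064046$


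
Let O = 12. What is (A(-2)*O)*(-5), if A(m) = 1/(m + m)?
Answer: 15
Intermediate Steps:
A(m) = 1/(2*m)
(A(-2)*O)*(-5) = (((½)/(-2))*12)*(-5) = (((½)*(-½))*12)*(-5) = -¼*12*(-5) = -3*(-5) = 15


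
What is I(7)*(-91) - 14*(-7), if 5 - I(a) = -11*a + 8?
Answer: -6636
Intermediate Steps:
I(a) = -3 + 11*a (I(a) = 5 - (-11*a + 8) = 5 - (8 - 11*a) = 5 + (-8 + 11*a) = -3 + 11*a)
I(7)*(-91) - 14*(-7) = (-3 + 11*7)*(-91) - 14*(-7) = (-3 + 77)*(-91) + 98 = 74*(-91) + 98 = -6734 + 98 = -6636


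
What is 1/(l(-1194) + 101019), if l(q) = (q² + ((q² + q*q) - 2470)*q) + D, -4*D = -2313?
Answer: -4/13599769419 ≈ -2.9412e-10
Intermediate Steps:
D = 2313/4 (D = -¼*(-2313) = 2313/4 ≈ 578.25)
l(q) = 2313/4 + q² + q*(-2470 + 2*q²) (l(q) = (q² + ((q² + q*q) - 2470)*q) + 2313/4 = (q² + ((q² + q²) - 2470)*q) + 2313/4 = (q² + (2*q² - 2470)*q) + 2313/4 = (q² + (-2470 + 2*q²)*q) + 2313/4 = (q² + q*(-2470 + 2*q²)) + 2313/4 = 2313/4 + q² + q*(-2470 + 2*q²))
1/(l(-1194) + 101019) = 1/((2313/4 + (-1194)² - 2470*(-1194) + 2*(-1194)³) + 101019) = 1/((2313/4 + 1425636 + 2949180 + 2*(-1702209384)) + 101019) = 1/((2313/4 + 1425636 + 2949180 - 3404418768) + 101019) = 1/(-13600173495/4 + 101019) = 1/(-13599769419/4) = -4/13599769419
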